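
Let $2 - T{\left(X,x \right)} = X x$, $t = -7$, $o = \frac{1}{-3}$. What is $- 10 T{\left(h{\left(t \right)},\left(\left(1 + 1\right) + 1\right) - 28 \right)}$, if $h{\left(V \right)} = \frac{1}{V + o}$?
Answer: $\frac{155}{11} \approx 14.091$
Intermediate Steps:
$o = - \frac{1}{3} \approx -0.33333$
$h{\left(V \right)} = \frac{1}{- \frac{1}{3} + V}$ ($h{\left(V \right)} = \frac{1}{V - \frac{1}{3}} = \frac{1}{- \frac{1}{3} + V}$)
$T{\left(X,x \right)} = 2 - X x$
$- 10 T{\left(h{\left(t \right)},\left(\left(1 + 1\right) + 1\right) - 28 \right)} = - 10 \left(2 - \frac{3}{-1 + 3 \left(-7\right)} \left(\left(\left(1 + 1\right) + 1\right) - 28\right)\right) = - 10 \left(2 - \frac{3}{-1 - 21} \left(\left(2 + 1\right) - 28\right)\right) = - 10 \left(2 - \frac{3}{-22} \left(3 - 28\right)\right) = - 10 \left(2 - 3 \left(- \frac{1}{22}\right) \left(-25\right)\right) = - 10 \left(2 - \left(- \frac{3}{22}\right) \left(-25\right)\right) = - 10 \left(2 - \frac{75}{22}\right) = \left(-10\right) \left(- \frac{31}{22}\right) = \frac{155}{11}$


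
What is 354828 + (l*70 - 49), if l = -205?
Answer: 340429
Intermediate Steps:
354828 + (l*70 - 49) = 354828 + (-205*70 - 49) = 354828 + (-14350 - 49) = 354828 - 14399 = 340429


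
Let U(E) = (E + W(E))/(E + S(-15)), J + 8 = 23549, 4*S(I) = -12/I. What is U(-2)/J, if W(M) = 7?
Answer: -25/211869 ≈ -0.00011800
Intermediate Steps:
S(I) = -3/I (S(I) = (-12/I)/4 = -3/I)
J = 23541 (J = -8 + 23549 = 23541)
U(E) = (7 + E)/(⅕ + E) (U(E) = (E + 7)/(E - 3/(-15)) = (7 + E)/(E - 3*(-1/15)) = (7 + E)/(E + ⅕) = (7 + E)/(⅕ + E))
U(-2)/J = (5*(7 - 2)/(1 + 5*(-2)))/23541 = (5*5/(1 - 10))*(1/23541) = (5*5/(-9))*(1/23541) = (5*(-⅑)*5)*(1/23541) = -25/9*1/23541 = -25/211869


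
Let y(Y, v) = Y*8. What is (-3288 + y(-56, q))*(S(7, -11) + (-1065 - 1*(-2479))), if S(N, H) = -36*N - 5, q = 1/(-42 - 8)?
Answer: -4322552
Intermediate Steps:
q = -1/50 (q = 1/(-50) = -1/50 ≈ -0.020000)
y(Y, v) = 8*Y
S(N, H) = -5 - 36*N
(-3288 + y(-56, q))*(S(7, -11) + (-1065 - 1*(-2479))) = (-3288 + 8*(-56))*((-5 - 36*7) + (-1065 - 1*(-2479))) = (-3288 - 448)*((-5 - 252) + (-1065 + 2479)) = -3736*(-257 + 1414) = -3736*1157 = -4322552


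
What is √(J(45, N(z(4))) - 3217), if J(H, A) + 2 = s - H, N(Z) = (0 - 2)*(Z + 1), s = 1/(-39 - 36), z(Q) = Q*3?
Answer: I*√734403/15 ≈ 57.132*I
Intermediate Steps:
z(Q) = 3*Q
s = -1/75 (s = 1/(-75) = -1/75 ≈ -0.013333)
N(Z) = -2 - 2*Z (N(Z) = -2*(1 + Z) = -2 - 2*Z)
J(H, A) = -151/75 - H (J(H, A) = -2 + (-1/75 - H) = -151/75 - H)
√(J(45, N(z(4))) - 3217) = √((-151/75 - 1*45) - 3217) = √((-151/75 - 45) - 3217) = √(-3526/75 - 3217) = √(-244801/75) = I*√734403/15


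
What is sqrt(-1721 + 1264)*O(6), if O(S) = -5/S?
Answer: -5*I*sqrt(457)/6 ≈ -17.815*I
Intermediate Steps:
sqrt(-1721 + 1264)*O(6) = sqrt(-1721 + 1264)*(-5/6) = sqrt(-457)*(-5*1/6) = (I*sqrt(457))*(-5/6) = -5*I*sqrt(457)/6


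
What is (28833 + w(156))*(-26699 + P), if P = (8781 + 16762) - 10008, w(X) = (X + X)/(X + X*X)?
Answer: -50537005412/157 ≈ -3.2189e+8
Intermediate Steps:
w(X) = 2*X/(X + X²) (w(X) = (2*X)/(X + X²) = 2*X/(X + X²))
P = 15535 (P = 25543 - 10008 = 15535)
(28833 + w(156))*(-26699 + P) = (28833 + 2/(1 + 156))*(-26699 + 15535) = (28833 + 2/157)*(-11164) = (4526783/157)*(-11164) = -50537005412/157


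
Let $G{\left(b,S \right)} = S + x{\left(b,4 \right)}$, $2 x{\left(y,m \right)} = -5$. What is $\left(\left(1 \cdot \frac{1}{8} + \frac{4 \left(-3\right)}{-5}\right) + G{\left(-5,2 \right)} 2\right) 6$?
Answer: $\frac{183}{20} \approx 9.15$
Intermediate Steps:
$x{\left(y,m \right)} = - \frac{5}{2}$ ($x{\left(y,m \right)} = \frac{1}{2} \left(-5\right) = - \frac{5}{2}$)
$G{\left(b,S \right)} = - \frac{5}{2} + S$ ($G{\left(b,S \right)} = S - \frac{5}{2} = - \frac{5}{2} + S$)
$\left(\left(1 \cdot \frac{1}{8} + \frac{4 \left(-3\right)}{-5}\right) + G{\left(-5,2 \right)} 2\right) 6 = \left(\left(1 \cdot \frac{1}{8} + \frac{4 \left(-3\right)}{-5}\right) + \left(- \frac{5}{2} + 2\right) 2\right) 6 = \left(\left(1 \cdot \frac{1}{8} - - \frac{12}{5}\right) - 1\right) 6 = \left(\left(\frac{1}{8} + \frac{12}{5}\right) - 1\right) 6 = \left(\frac{101}{40} - 1\right) 6 = \frac{61}{40} \cdot 6 = \frac{183}{20}$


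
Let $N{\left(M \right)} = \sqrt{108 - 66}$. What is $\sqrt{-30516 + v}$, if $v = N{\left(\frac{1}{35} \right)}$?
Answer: $\sqrt{-30516 + \sqrt{42}} \approx 174.67 i$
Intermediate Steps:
$N{\left(M \right)} = \sqrt{42}$
$v = \sqrt{42} \approx 6.4807$
$\sqrt{-30516 + v} = \sqrt{-30516 + \sqrt{42}}$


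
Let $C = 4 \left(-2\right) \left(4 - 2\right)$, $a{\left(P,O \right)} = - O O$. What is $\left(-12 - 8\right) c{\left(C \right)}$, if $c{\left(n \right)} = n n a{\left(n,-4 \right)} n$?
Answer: $-1310720$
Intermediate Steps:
$a{\left(P,O \right)} = - O^{2}$
$C = -16$ ($C = \left(-8\right) 2 = -16$)
$c{\left(n \right)} = - 16 n^{3}$ ($c{\left(n \right)} = n n \left(- \left(-4\right)^{2}\right) n = n^{2} \left(\left(-1\right) 16\right) n = n^{2} \left(-16\right) n = - 16 n^{2} n = - 16 n^{3}$)
$\left(-12 - 8\right) c{\left(C \right)} = \left(-12 - 8\right) \left(- 16 \left(-16\right)^{3}\right) = - 20 \left(\left(-16\right) \left(-4096\right)\right) = \left(-20\right) 65536 = -1310720$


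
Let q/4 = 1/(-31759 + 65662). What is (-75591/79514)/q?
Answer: -2562761673/318056 ≈ -8057.6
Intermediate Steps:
q = 4/33903 (q = 4/(-31759 + 65662) = 4/33903 ≈ 0.00011798)
(-75591/79514)/q = (-75591/79514)/(4/33903) = -75591*1/79514*(33903/4) = -75591/79514*33903/4 = -2562761673/318056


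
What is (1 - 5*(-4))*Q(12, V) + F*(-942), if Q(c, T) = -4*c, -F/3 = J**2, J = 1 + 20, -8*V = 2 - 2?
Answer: 1245258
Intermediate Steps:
V = 0 (V = -(2 - 2)/8 = -1/8*0 = 0)
J = 21
F = -1323 (F = -3*21**2 = -3*441 = -1323)
(1 - 5*(-4))*Q(12, V) + F*(-942) = (1 - 5*(-4))*(-4*12) - 1323*(-942) = (1 + 20)*(-48) + 1246266 = 21*(-48) + 1246266 = -1008 + 1246266 = 1245258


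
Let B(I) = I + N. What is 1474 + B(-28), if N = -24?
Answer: 1422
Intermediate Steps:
B(I) = -24 + I (B(I) = I - 24 = -24 + I)
1474 + B(-28) = 1474 + (-24 - 28) = 1474 - 52 = 1422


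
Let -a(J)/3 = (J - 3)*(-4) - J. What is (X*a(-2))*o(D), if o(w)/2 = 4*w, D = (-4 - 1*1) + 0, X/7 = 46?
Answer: 850080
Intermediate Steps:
X = 322 (X = 7*46 = 322)
D = -5 (D = (-4 - 1) + 0 = -5 + 0 = -5)
a(J) = -36 + 15*J (a(J) = -3*((J - 3)*(-4) - J) = -3*((-3 + J)*(-4) - J) = -3*((12 - 4*J) - J) = -3*(12 - 5*J) = -36 + 15*J)
o(w) = 8*w (o(w) = 2*(4*w) = 8*w)
(X*a(-2))*o(D) = (322*(-36 + 15*(-2)))*(8*(-5)) = (322*(-36 - 30))*(-40) = (322*(-66))*(-40) = -21252*(-40) = 850080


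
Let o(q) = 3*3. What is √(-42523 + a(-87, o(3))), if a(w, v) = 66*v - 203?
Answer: 2*I*√10533 ≈ 205.26*I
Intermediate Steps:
o(q) = 9
a(w, v) = -203 + 66*v
√(-42523 + a(-87, o(3))) = √(-42523 + (-203 + 66*9)) = √(-42523 + (-203 + 594)) = √(-42523 + 391) = √(-42132) = 2*I*√10533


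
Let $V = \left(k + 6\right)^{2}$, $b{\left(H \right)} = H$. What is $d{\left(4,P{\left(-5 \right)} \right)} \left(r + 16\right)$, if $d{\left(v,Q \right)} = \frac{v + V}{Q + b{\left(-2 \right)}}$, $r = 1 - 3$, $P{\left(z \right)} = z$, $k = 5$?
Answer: $-250$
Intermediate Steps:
$V = 121$ ($V = \left(5 + 6\right)^{2} = 11^{2} = 121$)
$r = -2$
$d{\left(v,Q \right)} = \frac{121 + v}{-2 + Q}$ ($d{\left(v,Q \right)} = \frac{v + 121}{Q - 2} = \frac{121 + v}{-2 + Q}$)
$d{\left(4,P{\left(-5 \right)} \right)} \left(r + 16\right) = \frac{121 + 4}{-2 - 5} \left(-2 + 16\right) = \frac{1}{-7} \cdot 125 \cdot 14 = \left(- \frac{1}{7}\right) 125 \cdot 14 = \left(- \frac{125}{7}\right) 14 = -250$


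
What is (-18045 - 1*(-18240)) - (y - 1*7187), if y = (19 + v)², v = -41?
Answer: 6898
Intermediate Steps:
y = 484 (y = (19 - 41)² = (-22)² = 484)
(-18045 - 1*(-18240)) - (y - 1*7187) = (-18045 - 1*(-18240)) - (484 - 1*7187) = (-18045 + 18240) - (484 - 7187) = 195 - 1*(-6703) = 195 + 6703 = 6898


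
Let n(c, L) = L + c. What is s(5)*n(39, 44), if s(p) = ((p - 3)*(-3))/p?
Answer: -498/5 ≈ -99.600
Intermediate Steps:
s(p) = (9 - 3*p)/p (s(p) = ((-3 + p)*(-3))/p = (9 - 3*p)/p)
s(5)*n(39, 44) = (-3 + 9/5)*(44 + 39) = (-3 + 9*(1/5))*83 = (-3 + 9/5)*83 = -6/5*83 = -498/5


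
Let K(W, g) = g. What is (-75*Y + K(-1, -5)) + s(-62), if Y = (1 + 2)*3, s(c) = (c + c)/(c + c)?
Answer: -679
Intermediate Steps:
s(c) = 1 (s(c) = (2*c)/((2*c)) = (2*c)*(1/(2*c)) = 1)
Y = 9 (Y = 3*3 = 9)
(-75*Y + K(-1, -5)) + s(-62) = (-75*9 - 5) + 1 = (-675 - 5) + 1 = -680 + 1 = -679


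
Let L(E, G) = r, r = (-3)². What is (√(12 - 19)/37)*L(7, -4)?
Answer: 9*I*√7/37 ≈ 0.64356*I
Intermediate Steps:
r = 9
L(E, G) = 9
(√(12 - 19)/37)*L(7, -4) = (√(12 - 19)/37)*9 = (√(-7)*(1/37))*9 = ((I*√7)*(1/37))*9 = (I*√7/37)*9 = 9*I*√7/37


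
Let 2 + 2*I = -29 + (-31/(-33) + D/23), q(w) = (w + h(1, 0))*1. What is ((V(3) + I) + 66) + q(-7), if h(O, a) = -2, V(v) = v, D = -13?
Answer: 67835/1518 ≈ 44.687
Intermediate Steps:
q(w) = -2 + w (q(w) = (w - 2)*1 = (-2 + w)*1 = -2 + w)
I = -23245/1518 (I = -1 + (-29 + (-31/(-33) - 13/23))/2 = -1 + (-29 + (-31*(-1/33) - 13*1/23))/2 = -1 + (-29 + (31/33 - 13/23))/2 = -1 + (-29 + 284/759)/2 = -1 + (½)*(-21727/759) = -1 - 21727/1518 = -23245/1518 ≈ -15.313)
((V(3) + I) + 66) + q(-7) = ((3 - 23245/1518) + 66) + (-2 - 7) = (-18691/1518 + 66) - 9 = 81497/1518 - 9 = 67835/1518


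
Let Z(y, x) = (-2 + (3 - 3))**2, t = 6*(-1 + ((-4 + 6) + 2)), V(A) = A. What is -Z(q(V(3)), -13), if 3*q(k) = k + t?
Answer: -4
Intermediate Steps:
t = 18 (t = 6*(-1 + (2 + 2)) = 6*(-1 + 4) = 6*3 = 18)
q(k) = 6 + k/3 (q(k) = (k + 18)/3 = (18 + k)/3 = 6 + k/3)
Z(y, x) = 4 (Z(y, x) = (-2 + 0)**2 = (-2)**2 = 4)
-Z(q(V(3)), -13) = -1*4 = -4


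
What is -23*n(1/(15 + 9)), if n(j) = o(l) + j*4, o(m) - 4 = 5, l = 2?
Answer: -1265/6 ≈ -210.83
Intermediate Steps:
o(m) = 9 (o(m) = 4 + 5 = 9)
n(j) = 9 + 4*j (n(j) = 9 + j*4 = 9 + 4*j)
-23*n(1/(15 + 9)) = -23*(9 + 4/(15 + 9)) = -23*(9 + 4/24) = -23*(9 + 4*(1/24)) = -23*(9 + 1/6) = -23*55/6 = -1265/6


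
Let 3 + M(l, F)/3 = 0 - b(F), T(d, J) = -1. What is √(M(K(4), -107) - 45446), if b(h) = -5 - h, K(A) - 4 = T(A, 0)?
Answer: I*√45761 ≈ 213.92*I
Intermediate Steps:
K(A) = 3 (K(A) = 4 - 1 = 3)
M(l, F) = 6 + 3*F (M(l, F) = -9 + 3*(0 - (-5 - F)) = -9 + 3*(0 + (5 + F)) = -9 + 3*(5 + F) = -9 + (15 + 3*F) = 6 + 3*F)
√(M(K(4), -107) - 45446) = √((6 + 3*(-107)) - 45446) = √((6 - 321) - 45446) = √(-315 - 45446) = √(-45761) = I*√45761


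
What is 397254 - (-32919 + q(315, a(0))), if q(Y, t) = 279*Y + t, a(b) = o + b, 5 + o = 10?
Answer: 342283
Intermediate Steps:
o = 5 (o = -5 + 10 = 5)
a(b) = 5 + b
q(Y, t) = t + 279*Y
397254 - (-32919 + q(315, a(0))) = 397254 - (-32919 + ((5 + 0) + 279*315)) = 397254 - (-32919 + (5 + 87885)) = 397254 - (-32919 + 87890) = 397254 - 1*54971 = 397254 - 54971 = 342283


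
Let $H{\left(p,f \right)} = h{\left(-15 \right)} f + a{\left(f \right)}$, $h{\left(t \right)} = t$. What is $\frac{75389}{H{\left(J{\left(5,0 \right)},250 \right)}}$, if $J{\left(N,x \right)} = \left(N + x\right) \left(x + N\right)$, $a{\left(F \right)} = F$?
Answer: $- \frac{75389}{3500} \approx -21.54$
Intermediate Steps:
$J{\left(N,x \right)} = \left(N + x\right)^{2}$ ($J{\left(N,x \right)} = \left(N + x\right) \left(N + x\right) = \left(N + x\right)^{2}$)
$H{\left(p,f \right)} = - 14 f$ ($H{\left(p,f \right)} = - 15 f + f = - 14 f$)
$\frac{75389}{H{\left(J{\left(5,0 \right)},250 \right)}} = \frac{75389}{\left(-14\right) 250} = \frac{75389}{-3500} = 75389 \left(- \frac{1}{3500}\right) = - \frac{75389}{3500}$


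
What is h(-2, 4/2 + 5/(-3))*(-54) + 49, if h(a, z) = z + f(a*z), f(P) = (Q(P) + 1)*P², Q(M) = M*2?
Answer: 39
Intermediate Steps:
Q(M) = 2*M
f(P) = P²*(1 + 2*P) (f(P) = (2*P + 1)*P² = (1 + 2*P)*P² = P²*(1 + 2*P))
h(a, z) = z + a²*z²*(1 + 2*a*z) (h(a, z) = z + (a*z)²*(1 + 2*(a*z)) = z + (a²*z²)*(1 + 2*a*z) = z + a²*z²*(1 + 2*a*z))
h(-2, 4/2 + 5/(-3))*(-54) + 49 = ((4/2 + 5/(-3))*(1 + (4/2 + 5/(-3))*(-2)²*(1 + 2*(-2)*(4/2 + 5/(-3)))))*(-54) + 49 = ((4*(½) + 5*(-⅓))*(1 + (4*(½) + 5*(-⅓))*4*(1 + 2*(-2)*(4*(½) + 5*(-⅓)))))*(-54) + 49 = ((2 - 5/3)*(1 + (2 - 5/3)*4*(1 + 2*(-2)*(2 - 5/3))))*(-54) + 49 = ((1 + (⅓)*4*(1 + 2*(-2)*(⅓)))/3)*(-54) + 49 = ((1 + (⅓)*4*(1 - 4/3))/3)*(-54) + 49 = ((1 + (⅓)*4*(-⅓))/3)*(-54) + 49 = ((1 - 4/9)/3)*(-54) + 49 = ((⅓)*(5/9))*(-54) + 49 = (5/27)*(-54) + 49 = -10 + 49 = 39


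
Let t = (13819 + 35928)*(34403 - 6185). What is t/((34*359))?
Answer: 701880423/6103 ≈ 1.1501e+5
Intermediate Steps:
t = 1403760846 (t = 49747*28218 = 1403760846)
t/((34*359)) = 1403760846/((34*359)) = 1403760846/12206 = 1403760846*(1/12206) = 701880423/6103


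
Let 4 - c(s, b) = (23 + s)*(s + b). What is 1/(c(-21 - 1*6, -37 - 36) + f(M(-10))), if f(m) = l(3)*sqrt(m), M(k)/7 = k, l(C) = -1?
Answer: I/(sqrt(70) - 396*I) ≈ -0.0025241 + 5.3329e-5*I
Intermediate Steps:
M(k) = 7*k
f(m) = -sqrt(m)
c(s, b) = 4 - (23 + s)*(b + s) (c(s, b) = 4 - (23 + s)*(s + b) = 4 - (23 + s)*(b + s))
1/(c(-21 - 1*6, -37 - 36) + f(M(-10))) = 1/((4 - (-21 - 1*6)**2 - 23*(-37 - 36) - 23*(-21 - 1*6) - (-37 - 36)*(-21 - 1*6)) - sqrt(7*(-10))) = 1/((4 - (-21 - 6)**2 - 23*(-73) - 23*(-21 - 6) - 1*(-73)*(-21 - 6)) - sqrt(-70)) = 1/((4 - 1*(-27)**2 + 1679 - 23*(-27) - 1*(-73)*(-27)) - I*sqrt(70)) = 1/((4 - 1*729 + 1679 + 621 - 1971) - I*sqrt(70)) = 1/((4 - 729 + 1679 + 621 - 1971) - I*sqrt(70)) = 1/(-396 - I*sqrt(70))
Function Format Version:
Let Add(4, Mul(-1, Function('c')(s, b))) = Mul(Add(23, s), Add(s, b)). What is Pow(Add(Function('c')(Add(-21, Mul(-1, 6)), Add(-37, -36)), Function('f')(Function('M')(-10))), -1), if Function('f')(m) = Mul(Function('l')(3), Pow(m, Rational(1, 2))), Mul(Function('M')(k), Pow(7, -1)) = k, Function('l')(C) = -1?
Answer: Mul(I, Pow(Add(Pow(70, Rational(1, 2)), Mul(-396, I)), -1)) ≈ Add(-0.0025241, Mul(5.3329e-5, I))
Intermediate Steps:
Function('M')(k) = Mul(7, k)
Function('f')(m) = Mul(-1, Pow(m, Rational(1, 2)))
Function('c')(s, b) = Add(4, Mul(-1, Add(23, s), Add(b, s))) (Function('c')(s, b) = Add(4, Mul(-1, Mul(Add(23, s), Add(s, b)))) = Add(4, Mul(-1, Mul(Add(23, s), Add(b, s)))) = Add(4, Mul(-1, Add(23, s), Add(b, s))))
Pow(Add(Function('c')(Add(-21, Mul(-1, 6)), Add(-37, -36)), Function('f')(Function('M')(-10))), -1) = Pow(Add(Add(4, Mul(-1, Pow(Add(-21, Mul(-1, 6)), 2)), Mul(-23, Add(-37, -36)), Mul(-23, Add(-21, Mul(-1, 6))), Mul(-1, Add(-37, -36), Add(-21, Mul(-1, 6)))), Mul(-1, Pow(Mul(7, -10), Rational(1, 2)))), -1) = Pow(Add(Add(4, Mul(-1, Pow(Add(-21, -6), 2)), Mul(-23, -73), Mul(-23, Add(-21, -6)), Mul(-1, -73, Add(-21, -6))), Mul(-1, Pow(-70, Rational(1, 2)))), -1) = Pow(Add(Add(4, Mul(-1, Pow(-27, 2)), 1679, Mul(-23, -27), Mul(-1, -73, -27)), Mul(-1, Mul(I, Pow(70, Rational(1, 2))))), -1) = Pow(Add(Add(4, Mul(-1, 729), 1679, 621, -1971), Mul(-1, I, Pow(70, Rational(1, 2)))), -1) = Pow(Add(Add(4, -729, 1679, 621, -1971), Mul(-1, I, Pow(70, Rational(1, 2)))), -1) = Pow(Add(-396, Mul(-1, I, Pow(70, Rational(1, 2)))), -1)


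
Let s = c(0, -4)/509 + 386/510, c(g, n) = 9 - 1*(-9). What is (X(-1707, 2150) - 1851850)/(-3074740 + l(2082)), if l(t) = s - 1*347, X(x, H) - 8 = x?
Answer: 240581392455/399130814338 ≈ 0.60276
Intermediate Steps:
c(g, n) = 18 (c(g, n) = 9 + 9 = 18)
X(x, H) = 8 + x
s = 102827/129795 (s = 18/509 + 386/510 = 18*(1/509) + 386*(1/510) = 18/509 + 193/255 = 102827/129795 ≈ 0.79223)
l(t) = -44936038/129795 (l(t) = 102827/129795 - 1*347 = 102827/129795 - 347 = -44936038/129795)
(X(-1707, 2150) - 1851850)/(-3074740 + l(2082)) = ((8 - 1707) - 1851850)/(-3074740 - 44936038/129795) = (-1699 - 1851850)/(-399130814338/129795) = -1853549*(-129795/399130814338) = 240581392455/399130814338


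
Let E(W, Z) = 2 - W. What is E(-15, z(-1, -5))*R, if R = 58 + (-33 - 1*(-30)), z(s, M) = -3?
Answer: 935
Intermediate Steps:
R = 55 (R = 58 + (-33 + 30) = 58 - 3 = 55)
E(-15, z(-1, -5))*R = (2 - 1*(-15))*55 = (2 + 15)*55 = 17*55 = 935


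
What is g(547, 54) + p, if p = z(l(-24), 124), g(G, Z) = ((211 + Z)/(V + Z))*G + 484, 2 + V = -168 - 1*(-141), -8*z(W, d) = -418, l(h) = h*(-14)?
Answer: 126689/20 ≈ 6334.5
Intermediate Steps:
l(h) = -14*h
z(W, d) = 209/4 (z(W, d) = -⅛*(-418) = 209/4)
V = -29 (V = -2 + (-168 - 1*(-141)) = -2 + (-168 + 141) = -2 - 27 = -29)
g(G, Z) = 484 + G*(211 + Z)/(-29 + Z) (g(G, Z) = ((211 + Z)/(-29 + Z))*G + 484 = G*(211 + Z)/(-29 + Z) + 484 = 484 + G*(211 + Z)/(-29 + Z))
p = 209/4 ≈ 52.250
g(547, 54) + p = (-14036 + 211*547 + 484*54 + 547*54)/(-29 + 54) + 209/4 = (-14036 + 115417 + 26136 + 29538)/25 + 209/4 = (1/25)*157055 + 209/4 = 31411/5 + 209/4 = 126689/20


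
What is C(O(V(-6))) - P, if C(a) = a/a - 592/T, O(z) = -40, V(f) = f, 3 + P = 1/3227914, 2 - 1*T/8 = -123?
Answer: 1375091239/403489250 ≈ 3.4080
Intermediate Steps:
T = 1000 (T = 16 - 8*(-123) = 16 + 984 = 1000)
P = -9683741/3227914 (P = -3 + 1/3227914 = -9683741/3227914 ≈ -3.0000)
C(a) = 51/125 (C(a) = a/a - 592/1000 = 1 - 592*1/1000 = 1 - 74/125 = 51/125)
C(O(V(-6))) - P = 51/125 - 1*(-9683741/3227914) = 51/125 + 9683741/3227914 = 1375091239/403489250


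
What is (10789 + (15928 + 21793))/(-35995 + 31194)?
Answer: -48510/4801 ≈ -10.104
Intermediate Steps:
(10789 + (15928 + 21793))/(-35995 + 31194) = (10789 + 37721)/(-4801) = 48510*(-1/4801) = -48510/4801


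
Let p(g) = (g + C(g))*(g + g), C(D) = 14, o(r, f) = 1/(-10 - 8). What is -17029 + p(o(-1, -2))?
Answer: -2758949/162 ≈ -17031.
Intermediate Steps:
o(r, f) = -1/18 (o(r, f) = 1/(-18) = -1/18)
p(g) = 2*g*(14 + g) (p(g) = (g + 14)*(g + g) = (14 + g)*(2*g) = 2*g*(14 + g))
-17029 + p(o(-1, -2)) = -17029 + 2*(-1/18)*(14 - 1/18) = -17029 + 2*(-1/18)*(251/18) = -17029 - 251/162 = -2758949/162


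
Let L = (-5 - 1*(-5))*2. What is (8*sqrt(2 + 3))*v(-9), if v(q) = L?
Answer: 0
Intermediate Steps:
L = 0 (L = (-5 + 5)*2 = 0*2 = 0)
v(q) = 0
(8*sqrt(2 + 3))*v(-9) = (8*sqrt(2 + 3))*0 = (8*sqrt(5))*0 = 0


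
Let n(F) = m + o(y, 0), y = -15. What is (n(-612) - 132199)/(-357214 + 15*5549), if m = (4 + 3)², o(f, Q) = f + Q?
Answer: 132165/273979 ≈ 0.48239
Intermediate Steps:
o(f, Q) = Q + f
m = 49 (m = 7² = 49)
n(F) = 34 (n(F) = 49 + (0 - 15) = 49 - 15 = 34)
(n(-612) - 132199)/(-357214 + 15*5549) = (34 - 132199)/(-357214 + 15*5549) = -132165/(-357214 + 83235) = -132165/(-273979) = -132165*(-1/273979) = 132165/273979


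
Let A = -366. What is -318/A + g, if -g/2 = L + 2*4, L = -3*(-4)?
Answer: -2387/61 ≈ -39.131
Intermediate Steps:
L = 12
g = -40 (g = -2*(12 + 2*4) = -2*(12 + 8) = -2*20 = -40)
-318/A + g = -318/(-366) - 40 = -318*(-1/366) - 40 = 53/61 - 40 = -2387/61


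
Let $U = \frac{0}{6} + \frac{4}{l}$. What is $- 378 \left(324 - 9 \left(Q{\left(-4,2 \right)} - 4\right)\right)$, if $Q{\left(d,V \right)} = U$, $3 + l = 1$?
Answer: $-142884$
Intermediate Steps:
$l = -2$ ($l = -3 + 1 = -2$)
$U = -2$ ($U = \frac{0}{6} + \frac{4}{-2} = 0 \cdot \frac{1}{6} + 4 \left(- \frac{1}{2}\right) = 0 - 2 = -2$)
$Q{\left(d,V \right)} = -2$
$- 378 \left(324 - 9 \left(Q{\left(-4,2 \right)} - 4\right)\right) = - 378 \left(324 - 9 \left(-2 - 4\right)\right) = - 378 \left(324 - -54\right) = - 378 \left(324 + 54\right) = \left(-378\right) 378 = -142884$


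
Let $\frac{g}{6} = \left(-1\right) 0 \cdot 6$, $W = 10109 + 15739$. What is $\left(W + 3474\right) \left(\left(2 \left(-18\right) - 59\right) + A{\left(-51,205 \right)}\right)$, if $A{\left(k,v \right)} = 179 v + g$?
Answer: $1073185200$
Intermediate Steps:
$W = 25848$
$g = 0$ ($g = 6 \left(-1\right) 0 \cdot 6 = 6 \cdot 0 \cdot 6 = 6 \cdot 0 = 0$)
$A{\left(k,v \right)} = 179 v$ ($A{\left(k,v \right)} = 179 v + 0 = 179 v$)
$\left(W + 3474\right) \left(\left(2 \left(-18\right) - 59\right) + A{\left(-51,205 \right)}\right) = \left(25848 + 3474\right) \left(\left(2 \left(-18\right) - 59\right) + 179 \cdot 205\right) = 29322 \left(\left(-36 - 59\right) + 36695\right) = 29322 \left(-95 + 36695\right) = 29322 \cdot 36600 = 1073185200$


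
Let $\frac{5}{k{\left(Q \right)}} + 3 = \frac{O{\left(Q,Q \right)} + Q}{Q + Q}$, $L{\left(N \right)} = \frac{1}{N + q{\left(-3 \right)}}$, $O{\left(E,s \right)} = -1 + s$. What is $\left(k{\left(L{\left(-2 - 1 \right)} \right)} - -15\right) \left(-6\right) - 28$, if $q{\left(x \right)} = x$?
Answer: $-148$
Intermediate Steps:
$L{\left(N \right)} = \frac{1}{-3 + N}$ ($L{\left(N \right)} = \frac{1}{N - 3} = \frac{1}{-3 + N}$)
$k{\left(Q \right)} = \frac{5}{-3 + \frac{-1 + 2 Q}{2 Q}}$ ($k{\left(Q \right)} = \frac{5}{-3 + \frac{\left(-1 + Q\right) + Q}{Q + Q}} = \frac{5}{-3 + \frac{-1 + 2 Q}{2 Q}}$)
$\left(k{\left(L{\left(-2 - 1 \right)} \right)} - -15\right) \left(-6\right) - 28 = \left(- \frac{10}{\left(-3 - 3\right) \left(1 + \frac{4}{-3 - 3}\right)} - -15\right) \left(-6\right) - 28 = \left(- \frac{10}{\left(-3 - 3\right) \left(1 + \frac{4}{-3 - 3}\right)} + 15\right) \left(-6\right) - 28 = \left(- \frac{10}{\left(-6\right) \left(1 + \frac{4}{-6}\right)} + 15\right) \left(-6\right) - 28 = \left(\left(-10\right) \left(- \frac{1}{6}\right) \frac{1}{1 + 4 \left(- \frac{1}{6}\right)} + 15\right) \left(-6\right) - 28 = \left(\left(-10\right) \left(- \frac{1}{6}\right) \frac{1}{1 - \frac{2}{3}} + 15\right) \left(-6\right) - 28 = \left(\left(-10\right) \left(- \frac{1}{6}\right) \frac{1}{\frac{1}{3}} + 15\right) \left(-6\right) - 28 = \left(\left(-10\right) \left(- \frac{1}{6}\right) 3 + 15\right) \left(-6\right) - 28 = \left(5 + 15\right) \left(-6\right) - 28 = 20 \left(-6\right) - 28 = -120 - 28 = -148$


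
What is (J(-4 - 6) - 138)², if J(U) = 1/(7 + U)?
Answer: 172225/9 ≈ 19136.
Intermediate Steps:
(J(-4 - 6) - 138)² = (1/(7 + (-4 - 6)) - 138)² = (1/(7 - 10) - 138)² = (1/(-3) - 138)² = (-⅓ - 138)² = (-415/3)² = 172225/9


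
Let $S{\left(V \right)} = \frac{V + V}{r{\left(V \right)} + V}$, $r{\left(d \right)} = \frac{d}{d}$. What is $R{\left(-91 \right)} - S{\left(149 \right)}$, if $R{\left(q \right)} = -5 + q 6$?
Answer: $- \frac{41474}{75} \approx -552.99$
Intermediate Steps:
$r{\left(d \right)} = 1$
$S{\left(V \right)} = \frac{2 V}{1 + V}$ ($S{\left(V \right)} = \frac{V + V}{1 + V} = \frac{2 V}{1 + V}$)
$R{\left(q \right)} = -5 + 6 q$
$R{\left(-91 \right)} - S{\left(149 \right)} = \left(-5 + 6 \left(-91\right)\right) - 2 \cdot 149 \frac{1}{1 + 149} = \left(-5 - 546\right) - 2 \cdot 149 \cdot \frac{1}{150} = -551 - 2 \cdot 149 \cdot \frac{1}{150} = -551 - \frac{149}{75} = - \frac{41474}{75}$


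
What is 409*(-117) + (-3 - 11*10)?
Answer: -47966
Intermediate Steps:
409*(-117) + (-3 - 11*10) = -47853 + (-3 - 110) = -47853 - 113 = -47966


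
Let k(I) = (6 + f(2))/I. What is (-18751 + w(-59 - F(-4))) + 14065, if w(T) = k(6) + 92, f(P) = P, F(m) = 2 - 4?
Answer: -13778/3 ≈ -4592.7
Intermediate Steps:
F(m) = -2
k(I) = 8/I (k(I) = (6 + 2)/I = 8/I)
w(T) = 280/3 (w(T) = 8/6 + 92 = 8*(⅙) + 92 = 4/3 + 92 = 280/3)
(-18751 + w(-59 - F(-4))) + 14065 = (-18751 + 280/3) + 14065 = -55973/3 + 14065 = -13778/3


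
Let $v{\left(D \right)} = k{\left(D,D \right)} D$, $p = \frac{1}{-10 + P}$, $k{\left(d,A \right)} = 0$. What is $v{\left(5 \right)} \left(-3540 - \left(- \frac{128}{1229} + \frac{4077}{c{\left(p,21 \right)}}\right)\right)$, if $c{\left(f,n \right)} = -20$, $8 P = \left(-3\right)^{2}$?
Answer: $0$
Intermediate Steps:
$P = \frac{9}{8}$ ($P = \frac{\left(-3\right)^{2}}{8} = \frac{1}{8} \cdot 9 = \frac{9}{8} \approx 1.125$)
$p = - \frac{8}{71}$ ($p = \frac{1}{-10 + \frac{9}{8}} = \frac{1}{- \frac{71}{8}} = - \frac{8}{71} \approx -0.11268$)
$v{\left(D \right)} = 0$ ($v{\left(D \right)} = 0 D = 0$)
$v{\left(5 \right)} \left(-3540 - \left(- \frac{128}{1229} + \frac{4077}{c{\left(p,21 \right)}}\right)\right) = 0 \left(-3540 - \left(- \frac{4077}{20} - \frac{128}{1229}\right)\right) = 0 \left(-3540 - - \frac{5013193}{24580}\right) = 0 \left(-3540 + \left(\frac{4077}{20} + \frac{128}{1229}\right)\right) = 0 \left(-3540 + \frac{5013193}{24580}\right) = 0 \left(- \frac{82000007}{24580}\right) = 0$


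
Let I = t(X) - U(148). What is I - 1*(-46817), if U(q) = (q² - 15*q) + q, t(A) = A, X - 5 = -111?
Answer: 26879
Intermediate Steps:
X = -106 (X = 5 - 111 = -106)
U(q) = q² - 14*q
I = -19938 (I = -106 - 148*(-14 + 148) = -106 - 148*134 = -106 - 1*19832 = -106 - 19832 = -19938)
I - 1*(-46817) = -19938 - 1*(-46817) = -19938 + 46817 = 26879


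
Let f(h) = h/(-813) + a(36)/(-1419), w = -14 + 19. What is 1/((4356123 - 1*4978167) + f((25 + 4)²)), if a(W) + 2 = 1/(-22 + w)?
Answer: -6537333/4066515521648 ≈ -1.6076e-6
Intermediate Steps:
w = 5
a(W) = -35/17 (a(W) = -2 + 1/(-22 + 5) = -2 + 1/(-17) = -2 - 1/17 = -35/17)
f(h) = 35/24123 - h/813 (f(h) = h/(-813) - 35/17/(-1419) = h*(-1/813) - 35/17*(-1/1419) = -h/813 + 35/24123 = 35/24123 - h/813)
1/((4356123 - 1*4978167) + f((25 + 4)²)) = 1/((4356123 - 1*4978167) + (35/24123 - (25 + 4)²/813)) = 1/((4356123 - 4978167) + (35/24123 - 1/813*29²)) = 1/(-622044 + (35/24123 - 1/813*841)) = 1/(-622044 + (35/24123 - 841/813)) = 1/(-622044 - 6752996/6537333) = 1/(-4066515521648/6537333) = -6537333/4066515521648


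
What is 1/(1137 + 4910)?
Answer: 1/6047 ≈ 0.00016537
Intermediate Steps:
1/(1137 + 4910) = 1/6047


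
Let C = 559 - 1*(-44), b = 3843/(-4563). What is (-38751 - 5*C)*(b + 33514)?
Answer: -236551082662/169 ≈ -1.3997e+9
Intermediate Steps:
b = -427/507 (b = 3843*(-1/4563) = -427/507 ≈ -0.84221)
C = 603 (C = 559 + 44 = 603)
(-38751 - 5*C)*(b + 33514) = (-38751 - 5*603)*(-427/507 + 33514) = (-38751 - 3015)*(16991171/507) = -41766*16991171/507 = -236551082662/169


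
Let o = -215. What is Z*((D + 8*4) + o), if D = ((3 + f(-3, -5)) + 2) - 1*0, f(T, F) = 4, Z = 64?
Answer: -11136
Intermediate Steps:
D = 9 (D = ((3 + 4) + 2) - 1*0 = (7 + 2) + 0 = 9 + 0 = 9)
Z*((D + 8*4) + o) = 64*((9 + 8*4) - 215) = 64*((9 + 32) - 215) = 64*(41 - 215) = 64*(-174) = -11136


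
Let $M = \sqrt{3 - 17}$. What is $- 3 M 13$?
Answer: $- 39 i \sqrt{14} \approx - 145.92 i$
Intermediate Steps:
$M = i \sqrt{14}$ ($M = \sqrt{-14} = i \sqrt{14} \approx 3.7417 i$)
$- 3 M 13 = - 3 i \sqrt{14} \cdot 13 = - 39 i \sqrt{14}$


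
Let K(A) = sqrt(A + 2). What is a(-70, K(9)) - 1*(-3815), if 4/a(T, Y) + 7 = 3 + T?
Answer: 141153/37 ≈ 3814.9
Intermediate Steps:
K(A) = sqrt(2 + A)
a(T, Y) = 4/(-4 + T) (a(T, Y) = 4/(-7 + (3 + T)) = 4/(-4 + T))
a(-70, K(9)) - 1*(-3815) = 4/(-4 - 70) - 1*(-3815) = 4/(-74) + 3815 = 4*(-1/74) + 3815 = -2/37 + 3815 = 141153/37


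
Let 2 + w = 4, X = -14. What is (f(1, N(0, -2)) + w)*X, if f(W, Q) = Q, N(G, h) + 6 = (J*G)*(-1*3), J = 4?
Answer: 56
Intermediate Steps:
N(G, h) = -6 - 12*G (N(G, h) = -6 + (4*G)*(-1*3) = -6 + (4*G)*(-3) = -6 - 12*G)
w = 2 (w = -2 + 4 = 2)
(f(1, N(0, -2)) + w)*X = ((-6 - 12*0) + 2)*(-14) = ((-6 + 0) + 2)*(-14) = (-6 + 2)*(-14) = -4*(-14) = 56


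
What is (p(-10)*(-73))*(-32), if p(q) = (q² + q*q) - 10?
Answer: 443840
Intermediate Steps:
p(q) = -10 + 2*q² (p(q) = (q² + q²) - 10 = 2*q² - 10 = -10 + 2*q²)
(p(-10)*(-73))*(-32) = ((-10 + 2*(-10)²)*(-73))*(-32) = ((-10 + 2*100)*(-73))*(-32) = ((-10 + 200)*(-73))*(-32) = (190*(-73))*(-32) = -13870*(-32) = 443840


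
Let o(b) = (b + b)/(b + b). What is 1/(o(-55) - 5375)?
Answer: -1/5374 ≈ -0.00018608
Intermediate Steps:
o(b) = 1 (o(b) = (2*b)/((2*b)) = (2*b)*(1/(2*b)) = 1)
1/(o(-55) - 5375) = 1/(1 - 5375) = 1/(-5374) = -1/5374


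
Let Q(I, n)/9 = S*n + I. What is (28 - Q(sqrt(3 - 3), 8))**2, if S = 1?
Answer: 1936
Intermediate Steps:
Q(I, n) = 9*I + 9*n (Q(I, n) = 9*(1*n + I) = 9*(n + I) = 9*(I + n) = 9*I + 9*n)
(28 - Q(sqrt(3 - 3), 8))**2 = (28 - (9*sqrt(3 - 3) + 9*8))**2 = (28 - (9*sqrt(0) + 72))**2 = (28 - (9*0 + 72))**2 = (28 - (0 + 72))**2 = (28 - 1*72)**2 = (28 - 72)**2 = (-44)**2 = 1936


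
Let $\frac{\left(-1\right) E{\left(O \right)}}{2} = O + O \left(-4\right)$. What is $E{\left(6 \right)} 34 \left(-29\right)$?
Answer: $-35496$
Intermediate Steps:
$E{\left(O \right)} = 6 O$ ($E{\left(O \right)} = - 2 \left(O + O \left(-4\right)\right) = - 2 \left(O - 4 O\right) = - 2 \left(- 3 O\right) = 6 O$)
$E{\left(6 \right)} 34 \left(-29\right) = 6 \cdot 6 \cdot 34 \left(-29\right) = 36 \cdot 34 \left(-29\right) = 1224 \left(-29\right) = -35496$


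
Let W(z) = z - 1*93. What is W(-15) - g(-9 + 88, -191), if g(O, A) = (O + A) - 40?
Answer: 44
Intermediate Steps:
W(z) = -93 + z (W(z) = z - 93 = -93 + z)
g(O, A) = -40 + A + O (g(O, A) = (A + O) - 40 = -40 + A + O)
W(-15) - g(-9 + 88, -191) = (-93 - 15) - (-40 - 191 + (-9 + 88)) = -108 - (-40 - 191 + 79) = -108 - 1*(-152) = -108 + 152 = 44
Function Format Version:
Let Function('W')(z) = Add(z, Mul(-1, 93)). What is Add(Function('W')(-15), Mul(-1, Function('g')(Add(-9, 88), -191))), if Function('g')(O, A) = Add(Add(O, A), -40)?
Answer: 44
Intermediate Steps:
Function('W')(z) = Add(-93, z) (Function('W')(z) = Add(z, -93) = Add(-93, z))
Function('g')(O, A) = Add(-40, A, O) (Function('g')(O, A) = Add(Add(A, O), -40) = Add(-40, A, O))
Add(Function('W')(-15), Mul(-1, Function('g')(Add(-9, 88), -191))) = Add(Add(-93, -15), Mul(-1, Add(-40, -191, Add(-9, 88)))) = Add(-108, Mul(-1, Add(-40, -191, 79))) = Add(-108, Mul(-1, -152)) = Add(-108, 152) = 44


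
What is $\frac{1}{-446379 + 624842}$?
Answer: $\frac{1}{178463} \approx 5.6034 \cdot 10^{-6}$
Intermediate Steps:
$\frac{1}{-446379 + 624842} = \frac{1}{178463}$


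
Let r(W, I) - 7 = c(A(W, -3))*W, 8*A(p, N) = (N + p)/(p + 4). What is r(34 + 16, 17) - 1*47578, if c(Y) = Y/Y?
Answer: -47521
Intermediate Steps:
A(p, N) = (N + p)/(8*(4 + p)) (A(p, N) = ((N + p)/(p + 4))/8 = ((N + p)/(4 + p))/8 = (N + p)/(8*(4 + p)))
c(Y) = 1
r(W, I) = 7 + W (r(W, I) = 7 + 1*W = 7 + W)
r(34 + 16, 17) - 1*47578 = (7 + (34 + 16)) - 1*47578 = (7 + 50) - 47578 = 57 - 47578 = -47521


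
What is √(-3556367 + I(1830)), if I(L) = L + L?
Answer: I*√3552707 ≈ 1884.9*I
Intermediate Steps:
I(L) = 2*L
√(-3556367 + I(1830)) = √(-3556367 + 2*1830) = √(-3556367 + 3660) = √(-3552707) = I*√3552707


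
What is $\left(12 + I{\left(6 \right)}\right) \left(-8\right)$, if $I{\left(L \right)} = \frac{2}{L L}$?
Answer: $- \frac{868}{9} \approx -96.444$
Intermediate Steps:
$I{\left(L \right)} = \frac{2}{L^{2}}$
$\left(12 + I{\left(6 \right)}\right) \left(-8\right) = \left(12 + \frac{2}{36}\right) \left(-8\right) = \left(12 + 2 \cdot \frac{1}{36}\right) \left(-8\right) = \left(12 + \frac{1}{18}\right) \left(-8\right) = \frac{217}{18} \left(-8\right) = - \frac{868}{9}$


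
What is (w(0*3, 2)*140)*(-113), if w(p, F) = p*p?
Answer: 0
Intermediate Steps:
w(p, F) = p²
(w(0*3, 2)*140)*(-113) = ((0*3)²*140)*(-113) = (0²*140)*(-113) = (0*140)*(-113) = 0*(-113) = 0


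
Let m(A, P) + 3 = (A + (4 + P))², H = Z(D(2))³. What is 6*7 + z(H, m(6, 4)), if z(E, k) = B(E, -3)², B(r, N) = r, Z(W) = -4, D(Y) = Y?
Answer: 4138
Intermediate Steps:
H = -64 (H = (-4)³ = -64)
m(A, P) = -3 + (4 + A + P)² (m(A, P) = -3 + (A + (4 + P))² = -3 + (4 + A + P)²)
z(E, k) = E²
6*7 + z(H, m(6, 4)) = 6*7 + (-64)² = 42 + 4096 = 4138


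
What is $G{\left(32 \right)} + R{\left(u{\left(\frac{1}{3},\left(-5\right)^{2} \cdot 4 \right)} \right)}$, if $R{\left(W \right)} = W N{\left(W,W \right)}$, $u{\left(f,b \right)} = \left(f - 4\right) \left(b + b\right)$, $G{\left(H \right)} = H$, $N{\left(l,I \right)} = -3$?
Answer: $2232$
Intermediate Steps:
$u{\left(f,b \right)} = 2 b \left(-4 + f\right)$ ($u{\left(f,b \right)} = \left(-4 + f\right) 2 b = 2 b \left(-4 + f\right)$)
$R{\left(W \right)} = - 3 W$ ($R{\left(W \right)} = W \left(-3\right) = - 3 W$)
$G{\left(32 \right)} + R{\left(u{\left(\frac{1}{3},\left(-5\right)^{2} \cdot 4 \right)} \right)} = 32 - 3 \cdot 2 \left(-5\right)^{2} \cdot 4 \left(-4 + \frac{1}{3}\right) = 32 - 3 \cdot 2 \cdot 25 \cdot 4 \left(-4 + \frac{1}{3}\right) = 32 - 3 \cdot 2 \cdot 100 \left(- \frac{11}{3}\right) = 32 - -2200 = 32 + 2200 = 2232$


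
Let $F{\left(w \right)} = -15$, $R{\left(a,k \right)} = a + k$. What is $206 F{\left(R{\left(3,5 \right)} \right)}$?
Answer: $-3090$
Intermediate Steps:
$206 F{\left(R{\left(3,5 \right)} \right)} = 206 \left(-15\right) = -3090$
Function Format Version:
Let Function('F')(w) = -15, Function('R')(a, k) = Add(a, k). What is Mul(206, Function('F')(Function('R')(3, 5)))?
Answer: -3090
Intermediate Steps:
Mul(206, Function('F')(Function('R')(3, 5))) = Mul(206, -15) = -3090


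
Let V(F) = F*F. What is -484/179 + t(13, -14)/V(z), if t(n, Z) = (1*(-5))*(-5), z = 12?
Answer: -65221/25776 ≈ -2.5303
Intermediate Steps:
t(n, Z) = 25 (t(n, Z) = -5*(-5) = 25)
V(F) = F²
-484/179 + t(13, -14)/V(z) = -484/179 + 25/(12²) = -484*1/179 + 25/144 = -484/179 + 25*(1/144) = -484/179 + 25/144 = -65221/25776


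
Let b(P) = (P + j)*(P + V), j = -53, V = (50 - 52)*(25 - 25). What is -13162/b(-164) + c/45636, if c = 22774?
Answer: 13113755/101505873 ≈ 0.12919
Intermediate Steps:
V = 0 (V = -2*0 = 0)
b(P) = P*(-53 + P) (b(P) = (P - 53)*(P + 0) = (-53 + P)*P = P*(-53 + P))
-13162/b(-164) + c/45636 = -13162*(-1/(164*(-53 - 164))) + 22774/45636 = -13162/((-164*(-217))) + 22774*(1/45636) = -13162/35588 + 11387/22818 = -13162*1/35588 + 11387/22818 = -6581/17794 + 11387/22818 = 13113755/101505873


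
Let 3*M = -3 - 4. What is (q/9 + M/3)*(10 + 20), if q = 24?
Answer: 170/3 ≈ 56.667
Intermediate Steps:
M = -7/3 (M = (-3 - 4)/3 = (1/3)*(-7) = -7/3 ≈ -2.3333)
(q/9 + M/3)*(10 + 20) = (24/9 - 7/3/3)*(10 + 20) = (24*(1/9) - 7/3*1/3)*30 = (8/3 - 7/9)*30 = (17/9)*30 = 170/3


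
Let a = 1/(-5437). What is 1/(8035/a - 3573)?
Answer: -1/43689868 ≈ -2.2889e-8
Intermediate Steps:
a = -1/5437 ≈ -0.00018393
1/(8035/a - 3573) = 1/(8035/(-1/5437) - 3573) = 1/(8035*(-5437) - 3573) = 1/(-43686295 - 3573) = 1/(-43689868) = -1/43689868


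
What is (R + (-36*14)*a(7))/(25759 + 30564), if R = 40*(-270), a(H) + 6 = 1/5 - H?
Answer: -144/1865 ≈ -0.077212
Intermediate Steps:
a(H) = -29/5 - H (a(H) = -6 + (1/5 - H) = -6 + (⅕ - H) = -29/5 - H)
R = -10800
(R + (-36*14)*a(7))/(25759 + 30564) = (-10800 + (-36*14)*(-29/5 - 1*7))/(25759 + 30564) = (-10800 - 504*(-29/5 - 7))/56323 = (-10800 - 504*(-64/5))*(1/56323) = (-10800 + 32256/5)*(1/56323) = -21744/5*1/56323 = -144/1865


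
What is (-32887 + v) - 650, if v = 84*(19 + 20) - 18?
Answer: -30279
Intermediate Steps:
v = 3258 (v = 84*39 - 18 = 3276 - 18 = 3258)
(-32887 + v) - 650 = (-32887 + 3258) - 650 = -29629 - 650 = -30279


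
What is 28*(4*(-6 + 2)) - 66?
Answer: -514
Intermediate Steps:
28*(4*(-6 + 2)) - 66 = 28*(4*(-4)) - 66 = 28*(-16) - 66 = -448 - 66 = -514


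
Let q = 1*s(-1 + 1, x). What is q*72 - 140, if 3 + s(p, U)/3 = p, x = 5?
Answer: -788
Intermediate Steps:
s(p, U) = -9 + 3*p
q = -9 (q = 1*(-9 + 3*(-1 + 1)) = 1*(-9 + 3*0) = 1*(-9 + 0) = 1*(-9) = -9)
q*72 - 140 = -9*72 - 140 = -648 - 140 = -788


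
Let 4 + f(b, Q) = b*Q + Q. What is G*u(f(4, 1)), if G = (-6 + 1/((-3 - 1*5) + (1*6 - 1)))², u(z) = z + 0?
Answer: 361/9 ≈ 40.111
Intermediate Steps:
f(b, Q) = -4 + Q + Q*b (f(b, Q) = -4 + (b*Q + Q) = -4 + (Q*b + Q) = -4 + (Q + Q*b) = -4 + Q + Q*b)
u(z) = z
G = 361/9 (G = (-6 + 1/((-3 - 5) + (6 - 1)))² = (-6 + 1/(-8 + 5))² = (-6 + 1/(-3))² = (-6 - ⅓)² = (-19/3)² = 361/9 ≈ 40.111)
G*u(f(4, 1)) = 361*(-4 + 1 + 1*4)/9 = 361*(-4 + 1 + 4)/9 = (361/9)*1 = 361/9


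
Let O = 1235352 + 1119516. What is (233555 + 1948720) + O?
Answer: 4537143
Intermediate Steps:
O = 2354868
(233555 + 1948720) + O = (233555 + 1948720) + 2354868 = 2182275 + 2354868 = 4537143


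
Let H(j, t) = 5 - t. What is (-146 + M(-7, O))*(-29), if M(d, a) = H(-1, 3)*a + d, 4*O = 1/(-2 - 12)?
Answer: 124265/28 ≈ 4438.0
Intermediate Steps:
O = -1/56 (O = 1/(4*(-2 - 12)) = (¼)/(-14) = (¼)*(-1/14) = -1/56 ≈ -0.017857)
M(d, a) = d + 2*a (M(d, a) = (5 - 1*3)*a + d = (5 - 3)*a + d = 2*a + d = d + 2*a)
(-146 + M(-7, O))*(-29) = (-146 + (-7 + 2*(-1/56)))*(-29) = (-146 + (-7 - 1/28))*(-29) = (-146 - 197/28)*(-29) = -4285/28*(-29) = 124265/28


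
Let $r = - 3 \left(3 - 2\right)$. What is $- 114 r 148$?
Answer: $50616$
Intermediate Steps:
$r = -3$ ($r = \left(-3\right) 1 = -3$)
$- 114 r 148 = \left(-114\right) \left(-3\right) 148 = 342 \cdot 148 = 50616$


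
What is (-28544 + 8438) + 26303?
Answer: 6197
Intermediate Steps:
(-28544 + 8438) + 26303 = -20106 + 26303 = 6197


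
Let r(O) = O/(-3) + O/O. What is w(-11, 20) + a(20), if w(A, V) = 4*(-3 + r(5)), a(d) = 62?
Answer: 142/3 ≈ 47.333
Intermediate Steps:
r(O) = 1 - O/3 (r(O) = O*(-⅓) + 1 = -O/3 + 1 = 1 - O/3)
w(A, V) = -44/3 (w(A, V) = 4*(-3 + (1 - ⅓*5)) = 4*(-3 + (1 - 5/3)) = 4*(-3 - ⅔) = 4*(-11/3) = -44/3)
w(-11, 20) + a(20) = -44/3 + 62 = 142/3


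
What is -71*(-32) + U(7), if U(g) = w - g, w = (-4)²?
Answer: 2281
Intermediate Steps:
w = 16
U(g) = 16 - g
-71*(-32) + U(7) = -71*(-32) + (16 - 1*7) = 2272 + (16 - 7) = 2272 + 9 = 2281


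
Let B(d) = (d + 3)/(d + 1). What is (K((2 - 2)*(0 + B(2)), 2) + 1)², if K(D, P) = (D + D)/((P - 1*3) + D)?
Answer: 1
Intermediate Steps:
B(d) = (3 + d)/(1 + d)
K(D, P) = 2*D/(-3 + D + P) (K(D, P) = (2*D)/((P - 3) + D) = (2*D)/((-3 + P) + D) = (2*D)/(-3 + D + P) = 2*D/(-3 + D + P))
(K((2 - 2)*(0 + B(2)), 2) + 1)² = (2*((2 - 2)*(0 + (3 + 2)/(1 + 2)))/(-3 + (2 - 2)*(0 + (3 + 2)/(1 + 2)) + 2) + 1)² = (2*(0*(0 + 5/3))/(-3 + 0*(0 + 5/3) + 2) + 1)² = (2*(0*(5/3))/(-3 + 0*(5/3) + 2) + 1)² = (2*0/(-3 + 0 + 2) + 1)² = (2*0/(-1) + 1)² = (2*0*(-1) + 1)² = (0 + 1)² = 1² = 1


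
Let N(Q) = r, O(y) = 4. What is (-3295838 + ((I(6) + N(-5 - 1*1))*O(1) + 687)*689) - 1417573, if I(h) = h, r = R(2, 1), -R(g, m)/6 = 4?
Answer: -4289676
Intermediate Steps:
R(g, m) = -24 (R(g, m) = -6*4 = -24)
r = -24
N(Q) = -24
(-3295838 + ((I(6) + N(-5 - 1*1))*O(1) + 687)*689) - 1417573 = (-3295838 + ((6 - 24)*4 + 687)*689) - 1417573 = (-3295838 + (-18*4 + 687)*689) - 1417573 = (-3295838 + (-72 + 687)*689) - 1417573 = (-3295838 + 615*689) - 1417573 = (-3295838 + 423735) - 1417573 = -2872103 - 1417573 = -4289676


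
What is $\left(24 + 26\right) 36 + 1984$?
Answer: $3784$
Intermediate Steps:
$\left(24 + 26\right) 36 + 1984 = 50 \cdot 36 + 1984 = 1800 + 1984 = 3784$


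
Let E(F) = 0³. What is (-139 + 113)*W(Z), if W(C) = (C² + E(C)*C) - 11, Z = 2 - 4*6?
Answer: -12298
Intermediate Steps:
E(F) = 0
Z = -22 (Z = 2 - 24 = -22)
W(C) = -11 + C² (W(C) = (C² + 0*C) - 11 = (C² + 0) - 11 = C² - 11 = -11 + C²)
(-139 + 113)*W(Z) = (-139 + 113)*(-11 + (-22)²) = -26*(-11 + 484) = -26*473 = -12298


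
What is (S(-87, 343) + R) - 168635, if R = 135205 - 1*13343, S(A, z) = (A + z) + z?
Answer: -46174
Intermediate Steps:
S(A, z) = A + 2*z
R = 121862 (R = 135205 - 13343 = 121862)
(S(-87, 343) + R) - 168635 = ((-87 + 2*343) + 121862) - 168635 = ((-87 + 686) + 121862) - 168635 = (599 + 121862) - 168635 = 122461 - 168635 = -46174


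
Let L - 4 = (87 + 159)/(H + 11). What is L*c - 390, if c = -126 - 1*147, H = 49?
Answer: -26013/10 ≈ -2601.3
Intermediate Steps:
L = 81/10 (L = 4 + (87 + 159)/(49 + 11) = 4 + 246/60 = 4 + 246*(1/60) = 4 + 41/10 = 81/10 ≈ 8.1000)
c = -273 (c = -126 - 147 = -273)
L*c - 390 = (81/10)*(-273) - 390 = -22113/10 - 390 = -26013/10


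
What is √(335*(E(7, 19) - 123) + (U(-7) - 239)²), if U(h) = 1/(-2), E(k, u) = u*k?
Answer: √242841/2 ≈ 246.39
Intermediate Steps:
E(k, u) = k*u
U(h) = -½
√(335*(E(7, 19) - 123) + (U(-7) - 239)²) = √(335*(7*19 - 123) + (-½ - 239)²) = √(335*(133 - 123) + (-479/2)²) = √(335*10 + 229441/4) = √(3350 + 229441/4) = √(242841/4) = √242841/2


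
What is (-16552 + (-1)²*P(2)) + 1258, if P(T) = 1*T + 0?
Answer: -15292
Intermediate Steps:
P(T) = T (P(T) = T + 0 = T)
(-16552 + (-1)²*P(2)) + 1258 = (-16552 + (-1)²*2) + 1258 = (-16552 + 1*2) + 1258 = (-16552 + 2) + 1258 = -16550 + 1258 = -15292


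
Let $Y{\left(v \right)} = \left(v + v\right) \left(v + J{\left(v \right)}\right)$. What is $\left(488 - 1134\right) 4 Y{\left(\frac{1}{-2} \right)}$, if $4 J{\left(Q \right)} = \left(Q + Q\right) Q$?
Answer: $-969$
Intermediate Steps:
$J{\left(Q \right)} = \frac{Q^{2}}{2}$ ($J{\left(Q \right)} = \frac{\left(Q + Q\right) Q}{4} = \frac{2 Q Q}{4} = \frac{2 Q^{2}}{4} = \frac{Q^{2}}{2}$)
$Y{\left(v \right)} = 2 v \left(v + \frac{v^{2}}{2}\right)$ ($Y{\left(v \right)} = \left(v + v\right) \left(v + \frac{v^{2}}{2}\right) = 2 v \left(v + \frac{v^{2}}{2}\right)$)
$\left(488 - 1134\right) 4 Y{\left(\frac{1}{-2} \right)} = \left(488 - 1134\right) 4 \left(\frac{1}{-2}\right)^{2} \left(2 + \frac{1}{-2}\right) = - 646 \cdot 4 \left(- \frac{1}{2}\right)^{2} \left(2 - \frac{1}{2}\right) = - 646 \cdot 4 \cdot \frac{1}{4} \cdot \frac{3}{2} = - 646 \cdot 4 \cdot \frac{3}{8} = \left(-646\right) \frac{3}{2} = -969$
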